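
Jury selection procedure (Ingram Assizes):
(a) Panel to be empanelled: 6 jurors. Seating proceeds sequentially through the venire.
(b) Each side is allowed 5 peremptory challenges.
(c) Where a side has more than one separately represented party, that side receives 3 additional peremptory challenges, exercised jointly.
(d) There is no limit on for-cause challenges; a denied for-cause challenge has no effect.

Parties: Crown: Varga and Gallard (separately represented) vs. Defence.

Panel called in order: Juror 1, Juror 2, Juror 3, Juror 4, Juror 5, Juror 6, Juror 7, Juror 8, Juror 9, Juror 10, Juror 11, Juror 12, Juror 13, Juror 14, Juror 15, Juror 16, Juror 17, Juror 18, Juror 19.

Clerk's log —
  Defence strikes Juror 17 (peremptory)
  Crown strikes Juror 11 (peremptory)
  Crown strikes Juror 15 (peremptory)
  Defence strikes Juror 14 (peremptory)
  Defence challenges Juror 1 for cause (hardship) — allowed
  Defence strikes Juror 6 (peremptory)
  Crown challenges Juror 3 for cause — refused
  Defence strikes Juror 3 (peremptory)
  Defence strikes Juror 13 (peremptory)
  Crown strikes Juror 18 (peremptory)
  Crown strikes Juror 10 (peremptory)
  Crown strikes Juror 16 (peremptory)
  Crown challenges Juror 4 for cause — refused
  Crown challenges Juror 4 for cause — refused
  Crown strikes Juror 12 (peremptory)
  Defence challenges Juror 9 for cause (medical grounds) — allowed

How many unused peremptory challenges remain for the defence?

Defence allotment: 5.
Defence peremptories used: #17, #14, #6, #3, #13 — 5 (for-cause on #1, #9 don't count).
Remaining: 5 − 5 = 0.

0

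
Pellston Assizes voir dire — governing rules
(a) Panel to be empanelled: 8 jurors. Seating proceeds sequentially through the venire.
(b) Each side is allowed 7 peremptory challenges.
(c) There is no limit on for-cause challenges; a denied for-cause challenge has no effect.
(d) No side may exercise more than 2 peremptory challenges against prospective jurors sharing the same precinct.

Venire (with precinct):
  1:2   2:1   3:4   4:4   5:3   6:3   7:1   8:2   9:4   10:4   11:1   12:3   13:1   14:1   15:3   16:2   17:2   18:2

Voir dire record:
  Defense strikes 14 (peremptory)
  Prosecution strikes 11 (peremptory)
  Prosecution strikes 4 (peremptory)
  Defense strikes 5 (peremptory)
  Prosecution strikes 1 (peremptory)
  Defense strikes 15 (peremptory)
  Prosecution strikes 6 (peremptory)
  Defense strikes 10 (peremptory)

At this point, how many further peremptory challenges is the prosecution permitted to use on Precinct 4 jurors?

1

Prosecution peremptories so far: #11, #4, #1, #6 — 4 of 7 used, 3 left overall.
Against Precinct 4: #4 — 1 used; per-precinct cap 2 leaves 1.
Binding limit: min(3, 1) = 1.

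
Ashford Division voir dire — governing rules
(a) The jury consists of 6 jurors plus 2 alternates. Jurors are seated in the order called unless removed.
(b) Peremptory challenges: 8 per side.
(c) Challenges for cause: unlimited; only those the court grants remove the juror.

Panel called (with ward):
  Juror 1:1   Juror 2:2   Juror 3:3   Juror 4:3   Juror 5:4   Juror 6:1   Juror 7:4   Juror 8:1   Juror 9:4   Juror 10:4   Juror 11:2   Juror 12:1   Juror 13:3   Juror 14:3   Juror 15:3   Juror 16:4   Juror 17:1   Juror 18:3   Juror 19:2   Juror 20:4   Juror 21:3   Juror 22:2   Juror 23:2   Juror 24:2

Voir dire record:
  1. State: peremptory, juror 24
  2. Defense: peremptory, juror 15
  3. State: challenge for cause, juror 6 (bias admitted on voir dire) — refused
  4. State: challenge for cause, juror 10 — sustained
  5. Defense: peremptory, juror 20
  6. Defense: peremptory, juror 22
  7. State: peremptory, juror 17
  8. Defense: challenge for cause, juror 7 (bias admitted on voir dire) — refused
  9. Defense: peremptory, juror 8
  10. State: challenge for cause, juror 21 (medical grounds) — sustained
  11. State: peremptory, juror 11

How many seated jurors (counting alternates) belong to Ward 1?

Removed: #8, #10, #11, #15, #17, #20, #21, #22, #24.
Seated (8 incl. alternates): #1, #2, #3, #4, #5, #6, #7, #9.
Of those, in Ward 1: #1, #6 → 2.

2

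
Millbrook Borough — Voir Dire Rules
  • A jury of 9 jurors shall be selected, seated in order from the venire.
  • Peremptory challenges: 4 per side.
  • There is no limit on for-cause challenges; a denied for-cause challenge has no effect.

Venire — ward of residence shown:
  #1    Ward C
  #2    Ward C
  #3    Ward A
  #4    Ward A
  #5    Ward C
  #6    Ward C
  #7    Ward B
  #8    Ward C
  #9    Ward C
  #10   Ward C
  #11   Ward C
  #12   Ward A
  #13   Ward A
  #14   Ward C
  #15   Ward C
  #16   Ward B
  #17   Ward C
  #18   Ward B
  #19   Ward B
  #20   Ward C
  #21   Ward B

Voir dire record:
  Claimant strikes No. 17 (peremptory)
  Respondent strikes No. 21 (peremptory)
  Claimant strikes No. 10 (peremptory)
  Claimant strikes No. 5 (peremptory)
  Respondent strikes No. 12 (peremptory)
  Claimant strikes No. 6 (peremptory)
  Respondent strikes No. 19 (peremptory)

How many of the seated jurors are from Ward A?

3

Removed: #5, #6, #10, #12, #17, #19, #21.
Seated jurors 1–9: #1, #2, #3, #4, #7, #8, #9, #11, #13.
Of those, in Ward A: #3, #4, #13 → 3.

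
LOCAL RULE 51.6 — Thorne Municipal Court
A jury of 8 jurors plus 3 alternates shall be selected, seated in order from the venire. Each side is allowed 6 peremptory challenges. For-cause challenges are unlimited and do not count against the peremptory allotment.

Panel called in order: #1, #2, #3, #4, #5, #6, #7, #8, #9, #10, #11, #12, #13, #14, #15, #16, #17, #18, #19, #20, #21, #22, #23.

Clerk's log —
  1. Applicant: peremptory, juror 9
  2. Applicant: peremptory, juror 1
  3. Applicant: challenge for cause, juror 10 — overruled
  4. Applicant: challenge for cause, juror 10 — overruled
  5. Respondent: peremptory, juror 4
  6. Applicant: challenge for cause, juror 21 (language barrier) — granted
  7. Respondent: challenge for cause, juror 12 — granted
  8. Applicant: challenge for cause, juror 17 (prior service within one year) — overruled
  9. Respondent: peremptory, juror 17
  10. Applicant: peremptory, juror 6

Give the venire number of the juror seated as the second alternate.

Removed: #1, #4, #6, #9, #12, #17, #21. (#10 stays — for-cause denied.)
Seating in order: seats 1–8 → #2, #3, #5, #7, #8, #10, #11, #13; alternates → #14, #15, #16.
So alternate 2 is #15.

15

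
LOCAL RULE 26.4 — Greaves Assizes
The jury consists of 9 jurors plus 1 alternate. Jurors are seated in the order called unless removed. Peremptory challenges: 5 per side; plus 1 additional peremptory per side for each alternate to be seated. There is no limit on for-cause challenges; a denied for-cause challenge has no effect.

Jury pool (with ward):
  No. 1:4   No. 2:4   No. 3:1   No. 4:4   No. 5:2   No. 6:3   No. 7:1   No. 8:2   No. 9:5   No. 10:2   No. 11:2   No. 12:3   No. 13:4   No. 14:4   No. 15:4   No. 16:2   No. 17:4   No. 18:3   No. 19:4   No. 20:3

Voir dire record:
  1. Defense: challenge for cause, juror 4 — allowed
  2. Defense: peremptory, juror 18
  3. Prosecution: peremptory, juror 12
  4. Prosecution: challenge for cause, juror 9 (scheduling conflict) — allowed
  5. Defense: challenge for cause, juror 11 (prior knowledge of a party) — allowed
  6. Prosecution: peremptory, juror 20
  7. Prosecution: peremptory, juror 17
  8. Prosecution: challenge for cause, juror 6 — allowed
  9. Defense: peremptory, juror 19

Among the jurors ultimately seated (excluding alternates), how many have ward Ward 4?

4

Removed: #4, #6, #9, #11, #12, #17, #18, #19, #20.
Seated jurors 1–9: #1, #2, #3, #5, #7, #8, #10, #13, #14 (alternates #15 not counted).
Of those, in Ward 4: #1, #2, #13, #14 → 4.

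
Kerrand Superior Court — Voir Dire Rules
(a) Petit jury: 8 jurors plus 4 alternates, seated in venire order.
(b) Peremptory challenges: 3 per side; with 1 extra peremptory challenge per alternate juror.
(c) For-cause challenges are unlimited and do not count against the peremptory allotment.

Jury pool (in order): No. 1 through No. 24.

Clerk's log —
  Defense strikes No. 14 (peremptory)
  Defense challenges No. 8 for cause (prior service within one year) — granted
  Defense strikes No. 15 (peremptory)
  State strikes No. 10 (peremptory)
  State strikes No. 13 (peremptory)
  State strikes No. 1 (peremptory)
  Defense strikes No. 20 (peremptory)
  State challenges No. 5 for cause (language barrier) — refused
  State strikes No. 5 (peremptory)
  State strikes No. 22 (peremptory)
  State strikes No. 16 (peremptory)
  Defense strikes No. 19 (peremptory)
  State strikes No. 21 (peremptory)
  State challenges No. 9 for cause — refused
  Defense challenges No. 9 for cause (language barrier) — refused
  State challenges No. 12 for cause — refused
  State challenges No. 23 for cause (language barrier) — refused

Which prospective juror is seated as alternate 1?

Removed: #1, #5, #8, #10, #13, #14, #15, #16, #19, #20, #21, #22. (#9, #12, #23 stay — for-cause denied.)
Seating in order: seats 1–8 → #2, #3, #4, #6, #7, #9, #11, #12; alternates → #17, #18, #23, #24.
So alternate 1 is #17.

17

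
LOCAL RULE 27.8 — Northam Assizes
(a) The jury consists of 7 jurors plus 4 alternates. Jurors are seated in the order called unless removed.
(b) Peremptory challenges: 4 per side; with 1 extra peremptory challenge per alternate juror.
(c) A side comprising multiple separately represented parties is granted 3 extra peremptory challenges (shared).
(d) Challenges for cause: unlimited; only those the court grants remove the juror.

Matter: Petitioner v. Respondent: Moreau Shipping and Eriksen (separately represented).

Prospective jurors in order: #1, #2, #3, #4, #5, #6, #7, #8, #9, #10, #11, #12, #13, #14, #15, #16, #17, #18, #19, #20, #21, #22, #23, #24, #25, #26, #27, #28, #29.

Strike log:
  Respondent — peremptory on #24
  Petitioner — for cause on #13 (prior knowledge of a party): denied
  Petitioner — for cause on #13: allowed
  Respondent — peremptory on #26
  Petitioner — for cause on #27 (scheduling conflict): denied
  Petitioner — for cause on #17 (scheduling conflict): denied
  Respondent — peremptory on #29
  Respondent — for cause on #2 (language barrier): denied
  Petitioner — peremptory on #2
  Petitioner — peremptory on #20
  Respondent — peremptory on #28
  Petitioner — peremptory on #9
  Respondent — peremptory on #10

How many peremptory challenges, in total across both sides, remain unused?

11

Petitioner allotment: 4 base + 1 × 4 alternates = 8. Respondent allotment: 4 base + 1 × 4 alternates + 3 multi-party = 11.
Petitioner peremptories used: #2, #20, #9 — 3 (for-cause on #13, #13, #27, #17 don't count).
Respondent peremptories used: #24, #26, #29, #28, #10 — 5 (the for-cause on #2 doesn't count).
Remaining: (8 − 3) + (11 − 5) = 11.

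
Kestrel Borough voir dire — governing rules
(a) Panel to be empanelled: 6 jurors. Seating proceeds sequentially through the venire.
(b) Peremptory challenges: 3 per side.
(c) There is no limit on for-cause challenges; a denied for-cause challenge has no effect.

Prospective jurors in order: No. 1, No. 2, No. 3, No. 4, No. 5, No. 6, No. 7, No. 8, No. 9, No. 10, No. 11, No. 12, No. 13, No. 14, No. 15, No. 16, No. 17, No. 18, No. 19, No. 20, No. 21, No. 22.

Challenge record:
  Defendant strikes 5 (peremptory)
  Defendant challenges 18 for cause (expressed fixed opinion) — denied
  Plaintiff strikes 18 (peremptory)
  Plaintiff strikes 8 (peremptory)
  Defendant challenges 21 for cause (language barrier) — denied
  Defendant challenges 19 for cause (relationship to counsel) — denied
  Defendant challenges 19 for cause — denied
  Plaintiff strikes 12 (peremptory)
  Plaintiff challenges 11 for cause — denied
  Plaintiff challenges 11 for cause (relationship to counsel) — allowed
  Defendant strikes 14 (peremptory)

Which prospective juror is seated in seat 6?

7

Removed: #5, #8, #11, #12, #14, #18. (#19, #21 stay — for-cause denied.)
Filling seats in venire order through position 6: #1, #2, #3, #4, #6, #7.
So seat 6 is #7.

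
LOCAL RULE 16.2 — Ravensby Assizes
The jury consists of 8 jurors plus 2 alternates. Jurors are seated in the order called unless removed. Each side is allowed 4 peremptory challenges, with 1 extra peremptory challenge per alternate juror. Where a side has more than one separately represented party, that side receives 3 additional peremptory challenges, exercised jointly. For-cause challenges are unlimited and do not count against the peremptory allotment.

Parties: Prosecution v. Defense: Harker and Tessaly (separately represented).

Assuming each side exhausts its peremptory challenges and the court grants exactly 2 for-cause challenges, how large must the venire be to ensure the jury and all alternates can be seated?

Seats to fill: 8 + 2 alternates = 10.
Peremptories — Prosecution: 4 + 1×2 = 6; Defense: 4 + 1×2 + 3 = 9; total 15.
For-cause removals: 2.
Minimum venire: 10 + 15 + 2 = 27.

27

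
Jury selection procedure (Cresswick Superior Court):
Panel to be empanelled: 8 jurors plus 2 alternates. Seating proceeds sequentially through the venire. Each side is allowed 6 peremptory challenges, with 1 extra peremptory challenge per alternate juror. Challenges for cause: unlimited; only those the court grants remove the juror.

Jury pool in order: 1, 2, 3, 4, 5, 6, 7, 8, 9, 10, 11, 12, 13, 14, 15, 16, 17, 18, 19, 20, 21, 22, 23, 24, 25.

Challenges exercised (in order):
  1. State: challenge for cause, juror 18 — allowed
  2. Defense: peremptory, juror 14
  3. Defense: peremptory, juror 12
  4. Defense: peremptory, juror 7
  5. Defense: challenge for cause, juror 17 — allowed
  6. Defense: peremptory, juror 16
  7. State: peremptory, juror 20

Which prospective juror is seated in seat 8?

Removed: #7, #12, #14, #16, #17, #18, #20.
Seating in order: seats 1–8 → #1, #2, #3, #4, #5, #6, #8, #9; alternates → #10, #11.
So seat 8 is #9.

9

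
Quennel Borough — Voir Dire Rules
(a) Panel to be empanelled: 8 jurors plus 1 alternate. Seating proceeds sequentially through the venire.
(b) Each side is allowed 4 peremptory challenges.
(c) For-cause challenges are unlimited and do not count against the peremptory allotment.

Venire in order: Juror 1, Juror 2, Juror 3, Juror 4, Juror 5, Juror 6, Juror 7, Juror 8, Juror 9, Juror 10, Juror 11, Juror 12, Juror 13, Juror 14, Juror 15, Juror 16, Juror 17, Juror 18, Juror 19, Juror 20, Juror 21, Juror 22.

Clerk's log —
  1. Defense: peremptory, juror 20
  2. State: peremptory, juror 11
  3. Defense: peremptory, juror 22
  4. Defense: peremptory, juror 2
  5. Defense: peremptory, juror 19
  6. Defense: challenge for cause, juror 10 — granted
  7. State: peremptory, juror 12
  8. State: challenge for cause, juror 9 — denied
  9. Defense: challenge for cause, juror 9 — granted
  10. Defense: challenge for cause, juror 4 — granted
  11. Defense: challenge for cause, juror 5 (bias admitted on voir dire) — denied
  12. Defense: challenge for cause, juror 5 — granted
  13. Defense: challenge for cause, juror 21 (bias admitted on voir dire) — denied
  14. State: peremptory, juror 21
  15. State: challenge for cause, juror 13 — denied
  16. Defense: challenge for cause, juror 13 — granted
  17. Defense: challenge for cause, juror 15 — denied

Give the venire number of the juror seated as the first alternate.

17

Removed: #2, #4, #5, #9, #10, #11, #12, #13, #19, #20, #21, #22. (#15 stays — for-cause denied.)
Seating in order: seats 1–8 → #1, #3, #6, #7, #8, #14, #15, #16; alternates → #17.
So alternate 1 is #17.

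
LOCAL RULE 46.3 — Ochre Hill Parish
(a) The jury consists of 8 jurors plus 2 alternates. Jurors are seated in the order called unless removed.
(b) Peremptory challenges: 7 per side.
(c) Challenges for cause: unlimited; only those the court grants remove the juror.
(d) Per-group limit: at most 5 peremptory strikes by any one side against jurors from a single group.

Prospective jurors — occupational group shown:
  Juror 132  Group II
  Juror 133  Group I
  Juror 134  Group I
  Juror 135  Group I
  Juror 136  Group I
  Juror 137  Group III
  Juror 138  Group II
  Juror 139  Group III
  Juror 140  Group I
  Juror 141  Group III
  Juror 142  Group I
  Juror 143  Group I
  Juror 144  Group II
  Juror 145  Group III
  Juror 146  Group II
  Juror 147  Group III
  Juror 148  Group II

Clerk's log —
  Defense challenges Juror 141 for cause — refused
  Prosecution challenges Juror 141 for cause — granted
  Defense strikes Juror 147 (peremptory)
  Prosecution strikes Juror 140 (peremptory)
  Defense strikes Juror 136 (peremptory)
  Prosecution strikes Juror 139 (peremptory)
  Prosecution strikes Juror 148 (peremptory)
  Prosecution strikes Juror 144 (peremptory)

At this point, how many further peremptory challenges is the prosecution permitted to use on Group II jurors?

3

Prosecution peremptories so far: #140, #139, #148, #144 — 4 of 7 used, 3 left overall.
Against Group II: #148, #144 — 2 used; per-group cap 5 leaves 3.
Binding limit: min(3, 3) = 3.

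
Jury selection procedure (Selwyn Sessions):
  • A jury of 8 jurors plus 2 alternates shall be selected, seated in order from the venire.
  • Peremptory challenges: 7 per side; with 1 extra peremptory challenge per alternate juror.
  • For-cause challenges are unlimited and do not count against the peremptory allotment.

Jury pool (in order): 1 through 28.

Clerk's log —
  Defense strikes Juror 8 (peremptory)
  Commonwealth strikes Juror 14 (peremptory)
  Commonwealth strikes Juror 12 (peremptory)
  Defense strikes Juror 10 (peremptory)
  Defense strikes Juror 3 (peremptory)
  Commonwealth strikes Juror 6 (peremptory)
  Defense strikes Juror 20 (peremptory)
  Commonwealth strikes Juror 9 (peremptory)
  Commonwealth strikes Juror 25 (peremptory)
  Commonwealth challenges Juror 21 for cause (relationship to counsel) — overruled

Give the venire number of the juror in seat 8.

Removed: #3, #6, #8, #9, #10, #12, #14, #20, #25. (#21 stays — for-cause denied.)
Filling seats in venire order through position 8: #1, #2, #4, #5, #7, #11, #13, #15.
So seat 8 is #15.

15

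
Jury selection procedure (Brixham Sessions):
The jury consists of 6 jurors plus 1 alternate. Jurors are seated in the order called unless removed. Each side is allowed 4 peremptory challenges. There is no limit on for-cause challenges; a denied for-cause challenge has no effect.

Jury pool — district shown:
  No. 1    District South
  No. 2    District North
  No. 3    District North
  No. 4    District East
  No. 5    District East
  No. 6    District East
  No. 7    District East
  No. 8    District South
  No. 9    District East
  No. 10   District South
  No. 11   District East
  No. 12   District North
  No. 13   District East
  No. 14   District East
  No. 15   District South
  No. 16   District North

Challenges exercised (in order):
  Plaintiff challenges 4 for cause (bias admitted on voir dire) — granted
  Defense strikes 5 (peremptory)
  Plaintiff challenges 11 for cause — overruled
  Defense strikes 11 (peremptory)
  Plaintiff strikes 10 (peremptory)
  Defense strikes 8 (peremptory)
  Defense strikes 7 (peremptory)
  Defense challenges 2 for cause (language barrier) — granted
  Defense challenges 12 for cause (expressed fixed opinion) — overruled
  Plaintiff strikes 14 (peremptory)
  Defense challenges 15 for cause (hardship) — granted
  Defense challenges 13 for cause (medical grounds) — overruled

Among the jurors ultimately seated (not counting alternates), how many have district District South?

1

Removed: #2, #4, #5, #7, #8, #10, #11, #14, #15.
Seated jurors 1–6: #1, #3, #6, #9, #12, #13 (alternates #16 not counted).
Of those, in District South: #1 → 1.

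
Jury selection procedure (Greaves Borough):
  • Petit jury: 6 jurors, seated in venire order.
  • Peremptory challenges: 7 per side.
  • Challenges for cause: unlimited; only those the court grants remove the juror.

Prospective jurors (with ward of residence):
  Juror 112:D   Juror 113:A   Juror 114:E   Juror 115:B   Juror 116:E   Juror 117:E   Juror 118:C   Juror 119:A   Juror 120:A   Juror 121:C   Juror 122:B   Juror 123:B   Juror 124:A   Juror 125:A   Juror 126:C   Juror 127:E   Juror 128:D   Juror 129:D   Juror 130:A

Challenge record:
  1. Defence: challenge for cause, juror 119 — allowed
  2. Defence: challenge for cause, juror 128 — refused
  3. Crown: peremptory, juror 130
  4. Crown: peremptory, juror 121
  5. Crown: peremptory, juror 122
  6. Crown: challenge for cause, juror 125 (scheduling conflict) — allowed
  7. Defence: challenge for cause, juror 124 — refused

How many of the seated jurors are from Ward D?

1

Removed: #119, #121, #122, #125, #130.
Seated jurors 1–6: #112, #113, #114, #115, #116, #117.
Of those, in Ward D: #112 → 1.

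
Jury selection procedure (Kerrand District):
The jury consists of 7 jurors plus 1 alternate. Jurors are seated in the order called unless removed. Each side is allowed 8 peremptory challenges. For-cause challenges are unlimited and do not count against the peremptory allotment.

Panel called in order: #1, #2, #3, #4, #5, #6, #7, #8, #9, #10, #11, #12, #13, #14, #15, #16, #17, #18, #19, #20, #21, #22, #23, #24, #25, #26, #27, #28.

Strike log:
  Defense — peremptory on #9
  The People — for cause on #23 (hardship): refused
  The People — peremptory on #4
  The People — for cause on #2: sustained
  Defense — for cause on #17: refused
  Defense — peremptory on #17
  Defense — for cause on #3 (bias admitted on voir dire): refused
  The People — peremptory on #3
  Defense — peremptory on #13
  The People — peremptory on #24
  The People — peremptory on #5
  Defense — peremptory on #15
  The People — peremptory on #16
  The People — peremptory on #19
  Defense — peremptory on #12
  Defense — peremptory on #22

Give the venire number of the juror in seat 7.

14

Removed: #2, #3, #4, #5, #9, #12, #13, #15, #16, #17, #19, #22, #24. (#23 stays — for-cause denied.)
Filling seats in venire order through position 7: #1, #6, #7, #8, #10, #11, #14.
So seat 7 is #14.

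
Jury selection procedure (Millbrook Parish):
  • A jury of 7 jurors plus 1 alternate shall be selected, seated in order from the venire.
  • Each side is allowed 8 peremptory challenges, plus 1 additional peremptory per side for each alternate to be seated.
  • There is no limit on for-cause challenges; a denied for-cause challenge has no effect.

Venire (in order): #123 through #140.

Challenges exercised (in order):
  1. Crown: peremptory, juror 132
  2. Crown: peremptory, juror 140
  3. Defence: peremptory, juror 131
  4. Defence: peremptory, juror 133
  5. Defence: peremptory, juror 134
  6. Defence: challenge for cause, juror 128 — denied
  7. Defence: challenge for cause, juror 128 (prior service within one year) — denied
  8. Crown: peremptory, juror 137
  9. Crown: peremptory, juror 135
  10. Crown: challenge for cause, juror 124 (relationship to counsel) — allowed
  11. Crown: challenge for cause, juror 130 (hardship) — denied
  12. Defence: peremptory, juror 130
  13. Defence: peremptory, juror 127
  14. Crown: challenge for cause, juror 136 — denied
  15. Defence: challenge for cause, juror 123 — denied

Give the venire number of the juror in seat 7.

Removed: #124, #127, #130, #131, #132, #133, #134, #135, #137, #140. (#123, #128, #136 stay — for-cause denied.)
Seating in order: seats 1–7 → #123, #125, #126, #128, #129, #136, #138; alternates → #139.
So seat 7 is #138.

138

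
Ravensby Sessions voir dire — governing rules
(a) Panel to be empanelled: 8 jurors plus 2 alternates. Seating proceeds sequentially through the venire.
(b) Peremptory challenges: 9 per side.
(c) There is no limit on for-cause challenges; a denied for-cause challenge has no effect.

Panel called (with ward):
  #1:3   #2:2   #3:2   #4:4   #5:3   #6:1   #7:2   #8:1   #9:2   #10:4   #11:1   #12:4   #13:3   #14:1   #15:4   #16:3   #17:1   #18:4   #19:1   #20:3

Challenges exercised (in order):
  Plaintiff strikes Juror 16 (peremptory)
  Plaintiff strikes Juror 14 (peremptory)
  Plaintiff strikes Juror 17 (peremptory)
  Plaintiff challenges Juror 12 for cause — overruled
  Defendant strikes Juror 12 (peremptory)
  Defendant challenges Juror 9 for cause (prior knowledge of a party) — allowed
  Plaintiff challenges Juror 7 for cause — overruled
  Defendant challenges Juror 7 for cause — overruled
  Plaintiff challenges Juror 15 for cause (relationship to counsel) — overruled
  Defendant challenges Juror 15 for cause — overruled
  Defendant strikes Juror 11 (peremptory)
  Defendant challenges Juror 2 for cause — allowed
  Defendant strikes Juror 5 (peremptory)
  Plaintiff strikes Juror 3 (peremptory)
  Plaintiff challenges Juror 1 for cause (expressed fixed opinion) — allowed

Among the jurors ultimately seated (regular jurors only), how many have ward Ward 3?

1

Removed: #1, #2, #3, #5, #9, #11, #12, #14, #16, #17.
Seated jurors 1–8: #4, #6, #7, #8, #10, #13, #15, #18 (alternates #19, #20 not counted).
Of those, in Ward 3: #13 → 1.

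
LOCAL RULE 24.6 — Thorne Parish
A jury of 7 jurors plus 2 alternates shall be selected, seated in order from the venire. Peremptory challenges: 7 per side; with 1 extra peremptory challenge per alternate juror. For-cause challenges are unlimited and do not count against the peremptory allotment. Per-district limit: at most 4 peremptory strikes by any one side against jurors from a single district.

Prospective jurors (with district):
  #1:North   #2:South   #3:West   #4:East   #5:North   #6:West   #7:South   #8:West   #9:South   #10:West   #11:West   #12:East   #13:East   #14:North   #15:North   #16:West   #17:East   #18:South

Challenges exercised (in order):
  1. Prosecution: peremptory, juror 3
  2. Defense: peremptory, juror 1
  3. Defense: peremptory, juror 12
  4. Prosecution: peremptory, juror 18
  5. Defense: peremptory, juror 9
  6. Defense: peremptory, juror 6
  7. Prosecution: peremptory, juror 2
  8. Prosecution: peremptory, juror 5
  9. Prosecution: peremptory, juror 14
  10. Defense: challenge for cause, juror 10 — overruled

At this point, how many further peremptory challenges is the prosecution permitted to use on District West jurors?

3

Prosecution peremptories so far: #3, #18, #2, #5, #14 — 5 of 9 used, 4 left overall.
Against District West: #3 — 1 used; per-district cap 4 leaves 3.
Binding limit: min(4, 3) = 3.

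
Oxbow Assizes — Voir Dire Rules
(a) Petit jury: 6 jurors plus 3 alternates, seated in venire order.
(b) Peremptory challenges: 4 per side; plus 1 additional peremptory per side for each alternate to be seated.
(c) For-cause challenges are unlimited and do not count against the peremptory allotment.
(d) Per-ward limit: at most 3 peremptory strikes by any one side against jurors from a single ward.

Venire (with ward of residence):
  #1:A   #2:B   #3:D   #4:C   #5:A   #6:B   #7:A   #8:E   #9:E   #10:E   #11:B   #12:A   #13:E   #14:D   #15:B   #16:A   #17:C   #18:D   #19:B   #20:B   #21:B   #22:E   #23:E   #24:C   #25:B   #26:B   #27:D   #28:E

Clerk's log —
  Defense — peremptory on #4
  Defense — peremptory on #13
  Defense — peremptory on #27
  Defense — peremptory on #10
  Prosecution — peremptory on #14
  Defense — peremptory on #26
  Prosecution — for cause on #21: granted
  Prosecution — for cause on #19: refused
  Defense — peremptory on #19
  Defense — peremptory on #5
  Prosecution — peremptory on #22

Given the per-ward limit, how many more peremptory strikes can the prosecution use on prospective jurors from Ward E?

2

Prosecution peremptories so far: #14, #22 — 2 of 7 used, 5 left overall.
Against Ward E: #22 — 1 used; per-ward cap 3 leaves 2.
Binding limit: min(5, 2) = 2.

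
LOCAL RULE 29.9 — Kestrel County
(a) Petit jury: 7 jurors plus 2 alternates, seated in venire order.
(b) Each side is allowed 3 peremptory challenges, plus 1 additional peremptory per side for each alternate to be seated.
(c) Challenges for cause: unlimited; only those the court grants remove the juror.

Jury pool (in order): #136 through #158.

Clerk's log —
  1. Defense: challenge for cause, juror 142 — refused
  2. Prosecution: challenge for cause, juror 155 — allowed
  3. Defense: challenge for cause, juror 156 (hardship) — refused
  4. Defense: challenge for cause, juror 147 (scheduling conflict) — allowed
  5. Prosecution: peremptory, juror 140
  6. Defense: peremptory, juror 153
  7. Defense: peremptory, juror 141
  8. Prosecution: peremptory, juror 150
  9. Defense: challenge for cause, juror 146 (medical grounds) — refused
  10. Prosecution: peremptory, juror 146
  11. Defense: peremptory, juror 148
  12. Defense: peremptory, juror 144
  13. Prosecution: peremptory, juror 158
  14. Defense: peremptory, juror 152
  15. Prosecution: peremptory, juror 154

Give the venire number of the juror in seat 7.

Removed: #140, #141, #144, #146, #147, #148, #150, #152, #153, #154, #155, #158. (#142, #156 stay — for-cause denied.)
Seating in order: seats 1–7 → #136, #137, #138, #139, #142, #143, #145; alternates → #149, #151.
So seat 7 is #145.

145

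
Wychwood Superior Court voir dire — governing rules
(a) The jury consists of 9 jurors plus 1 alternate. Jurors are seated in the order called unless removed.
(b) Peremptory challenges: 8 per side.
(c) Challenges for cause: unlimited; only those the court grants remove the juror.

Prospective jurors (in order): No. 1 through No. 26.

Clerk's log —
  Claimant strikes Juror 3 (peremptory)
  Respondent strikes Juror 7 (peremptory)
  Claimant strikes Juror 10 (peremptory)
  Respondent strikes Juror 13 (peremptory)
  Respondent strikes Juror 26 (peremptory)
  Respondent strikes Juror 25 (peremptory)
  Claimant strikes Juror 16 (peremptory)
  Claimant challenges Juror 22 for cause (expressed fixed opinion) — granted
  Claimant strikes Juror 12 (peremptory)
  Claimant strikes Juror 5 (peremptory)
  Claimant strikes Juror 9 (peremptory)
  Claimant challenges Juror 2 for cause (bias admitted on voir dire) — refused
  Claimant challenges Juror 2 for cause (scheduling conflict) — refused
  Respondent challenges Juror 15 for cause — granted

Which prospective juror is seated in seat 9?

18

Removed: #3, #5, #7, #9, #10, #12, #13, #15, #16, #22, #25, #26. (#2 stays — for-cause denied.)
Seating in order: seats 1–9 → #1, #2, #4, #6, #8, #11, #14, #17, #18; alternates → #19.
So seat 9 is #18.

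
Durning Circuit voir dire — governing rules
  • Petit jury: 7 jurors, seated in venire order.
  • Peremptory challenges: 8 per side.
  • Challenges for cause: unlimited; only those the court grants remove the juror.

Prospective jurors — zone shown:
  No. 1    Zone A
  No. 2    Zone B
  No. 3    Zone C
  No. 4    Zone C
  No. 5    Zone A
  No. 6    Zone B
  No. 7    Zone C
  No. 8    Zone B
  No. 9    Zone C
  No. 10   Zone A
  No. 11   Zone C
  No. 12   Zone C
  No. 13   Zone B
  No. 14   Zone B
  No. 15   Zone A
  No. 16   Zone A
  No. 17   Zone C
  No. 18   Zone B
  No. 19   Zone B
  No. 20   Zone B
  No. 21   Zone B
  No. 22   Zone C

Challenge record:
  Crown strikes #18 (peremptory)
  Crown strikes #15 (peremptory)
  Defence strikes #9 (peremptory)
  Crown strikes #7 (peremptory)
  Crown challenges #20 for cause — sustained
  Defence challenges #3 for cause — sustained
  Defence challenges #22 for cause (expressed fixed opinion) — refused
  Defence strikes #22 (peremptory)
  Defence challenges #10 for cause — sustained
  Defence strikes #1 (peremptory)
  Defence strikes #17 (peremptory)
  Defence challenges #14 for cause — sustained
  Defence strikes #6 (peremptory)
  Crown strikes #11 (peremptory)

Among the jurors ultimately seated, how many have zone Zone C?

2

Removed: #1, #3, #6, #7, #9, #10, #11, #14, #15, #17, #18, #20, #22.
Seated jurors 1–7: #2, #4, #5, #8, #12, #13, #16.
Of those, in Zone C: #4, #12 → 2.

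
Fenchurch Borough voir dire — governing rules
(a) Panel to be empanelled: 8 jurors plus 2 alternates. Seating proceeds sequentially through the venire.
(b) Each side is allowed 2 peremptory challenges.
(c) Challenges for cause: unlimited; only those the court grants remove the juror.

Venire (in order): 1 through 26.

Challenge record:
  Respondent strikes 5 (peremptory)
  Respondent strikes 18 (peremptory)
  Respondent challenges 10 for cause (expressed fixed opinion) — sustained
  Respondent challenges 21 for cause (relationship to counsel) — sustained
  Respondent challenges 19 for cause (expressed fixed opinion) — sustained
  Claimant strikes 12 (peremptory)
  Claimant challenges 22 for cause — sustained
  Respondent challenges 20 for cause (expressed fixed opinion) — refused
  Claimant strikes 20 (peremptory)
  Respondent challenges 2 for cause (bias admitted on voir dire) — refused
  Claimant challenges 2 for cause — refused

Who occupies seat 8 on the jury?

9

Removed: #5, #10, #12, #18, #19, #20, #21, #22. (#2 stays — for-cause denied.)
Seating in order: seats 1–8 → #1, #2, #3, #4, #6, #7, #8, #9; alternates → #11, #13.
So seat 8 is #9.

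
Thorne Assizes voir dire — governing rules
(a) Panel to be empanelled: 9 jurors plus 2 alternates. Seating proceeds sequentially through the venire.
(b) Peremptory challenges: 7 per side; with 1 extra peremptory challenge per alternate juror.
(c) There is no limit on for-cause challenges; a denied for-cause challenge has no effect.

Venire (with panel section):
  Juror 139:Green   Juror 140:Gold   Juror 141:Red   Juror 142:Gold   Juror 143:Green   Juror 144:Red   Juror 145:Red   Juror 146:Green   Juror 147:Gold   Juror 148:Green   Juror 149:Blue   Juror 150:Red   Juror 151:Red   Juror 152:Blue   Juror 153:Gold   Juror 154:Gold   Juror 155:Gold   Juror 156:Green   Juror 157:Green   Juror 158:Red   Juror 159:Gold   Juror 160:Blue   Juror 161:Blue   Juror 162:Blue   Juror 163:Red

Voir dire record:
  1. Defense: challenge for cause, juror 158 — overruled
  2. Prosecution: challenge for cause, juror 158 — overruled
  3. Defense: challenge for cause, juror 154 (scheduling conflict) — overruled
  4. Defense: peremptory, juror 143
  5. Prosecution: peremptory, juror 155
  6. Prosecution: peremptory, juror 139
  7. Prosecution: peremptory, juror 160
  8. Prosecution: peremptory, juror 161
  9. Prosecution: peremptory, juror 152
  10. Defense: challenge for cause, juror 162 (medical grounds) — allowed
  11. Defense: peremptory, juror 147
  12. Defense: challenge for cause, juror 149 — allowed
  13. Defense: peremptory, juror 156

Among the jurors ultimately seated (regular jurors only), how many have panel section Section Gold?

2

Removed: #139, #143, #147, #149, #152, #155, #156, #160, #161, #162.
Seated jurors 1–9: #140, #141, #142, #144, #145, #146, #148, #150, #151 (alternates #153, #154 not counted).
Of those, in Section Gold: #140, #142 → 2.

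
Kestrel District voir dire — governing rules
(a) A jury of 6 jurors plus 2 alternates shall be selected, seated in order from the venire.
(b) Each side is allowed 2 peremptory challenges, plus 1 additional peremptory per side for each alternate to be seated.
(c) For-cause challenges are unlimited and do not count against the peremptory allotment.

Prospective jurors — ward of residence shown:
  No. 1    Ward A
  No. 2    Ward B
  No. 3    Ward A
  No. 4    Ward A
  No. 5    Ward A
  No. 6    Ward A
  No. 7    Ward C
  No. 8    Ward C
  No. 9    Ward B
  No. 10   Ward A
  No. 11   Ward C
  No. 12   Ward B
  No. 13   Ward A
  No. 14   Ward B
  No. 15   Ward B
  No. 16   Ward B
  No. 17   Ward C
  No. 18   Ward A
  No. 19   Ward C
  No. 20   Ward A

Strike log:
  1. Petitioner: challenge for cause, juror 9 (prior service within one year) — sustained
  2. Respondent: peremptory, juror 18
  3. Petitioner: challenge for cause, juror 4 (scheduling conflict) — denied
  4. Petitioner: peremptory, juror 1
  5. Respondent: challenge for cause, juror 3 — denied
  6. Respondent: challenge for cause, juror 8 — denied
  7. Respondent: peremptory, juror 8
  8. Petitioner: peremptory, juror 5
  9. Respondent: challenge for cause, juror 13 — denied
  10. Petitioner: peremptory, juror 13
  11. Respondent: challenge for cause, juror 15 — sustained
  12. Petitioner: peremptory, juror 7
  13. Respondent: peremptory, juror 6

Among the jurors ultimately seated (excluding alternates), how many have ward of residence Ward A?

Removed: #1, #5, #6, #7, #8, #9, #13, #15, #18.
Seated jurors 1–6: #2, #3, #4, #10, #11, #12 (alternates #14, #16 not counted).
Of those, in Ward A: #3, #4, #10 → 3.

3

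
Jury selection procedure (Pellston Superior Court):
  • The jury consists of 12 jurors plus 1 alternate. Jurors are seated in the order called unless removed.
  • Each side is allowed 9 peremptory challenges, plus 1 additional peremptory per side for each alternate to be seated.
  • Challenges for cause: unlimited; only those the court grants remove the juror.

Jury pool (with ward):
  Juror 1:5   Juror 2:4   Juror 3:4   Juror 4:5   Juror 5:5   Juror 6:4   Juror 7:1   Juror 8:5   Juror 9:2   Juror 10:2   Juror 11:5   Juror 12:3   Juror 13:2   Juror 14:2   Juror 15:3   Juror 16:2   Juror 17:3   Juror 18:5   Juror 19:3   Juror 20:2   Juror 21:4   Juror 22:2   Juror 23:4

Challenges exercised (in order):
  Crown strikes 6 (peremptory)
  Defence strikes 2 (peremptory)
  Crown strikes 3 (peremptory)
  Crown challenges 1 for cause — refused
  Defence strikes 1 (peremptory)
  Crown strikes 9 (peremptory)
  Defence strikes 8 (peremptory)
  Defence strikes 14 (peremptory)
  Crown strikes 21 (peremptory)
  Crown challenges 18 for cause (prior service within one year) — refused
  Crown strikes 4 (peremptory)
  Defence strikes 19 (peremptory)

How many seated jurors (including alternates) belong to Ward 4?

Removed: #1, #2, #3, #4, #6, #8, #9, #14, #19, #21.
Seated (13 incl. alternates): #5, #7, #10, #11, #12, #13, #15, #16, #17, #18, #20, #22, #23.
Of those, in Ward 4: #23 → 1.

1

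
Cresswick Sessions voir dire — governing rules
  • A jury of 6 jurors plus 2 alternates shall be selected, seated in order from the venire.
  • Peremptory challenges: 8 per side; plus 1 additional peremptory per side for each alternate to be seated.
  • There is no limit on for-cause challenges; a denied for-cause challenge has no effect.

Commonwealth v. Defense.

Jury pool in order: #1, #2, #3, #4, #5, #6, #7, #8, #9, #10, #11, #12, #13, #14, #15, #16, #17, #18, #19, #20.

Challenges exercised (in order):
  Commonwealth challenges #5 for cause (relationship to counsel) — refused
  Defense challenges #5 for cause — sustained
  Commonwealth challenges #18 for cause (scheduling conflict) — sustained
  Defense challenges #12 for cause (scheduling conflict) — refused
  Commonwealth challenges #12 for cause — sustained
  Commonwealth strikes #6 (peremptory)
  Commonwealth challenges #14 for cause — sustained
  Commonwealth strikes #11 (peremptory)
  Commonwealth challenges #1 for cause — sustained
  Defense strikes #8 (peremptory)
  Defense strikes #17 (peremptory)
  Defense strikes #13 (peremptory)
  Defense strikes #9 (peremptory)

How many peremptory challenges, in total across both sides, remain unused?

Commonwealth allotment: 8 base + 1 × 2 alternates = 10. Defense allotment: 8 base + 1 × 2 alternates = 10.
Commonwealth peremptories used: #6, #11 — 2 (for-cause on #5, #18, #12, #14, #1 don't count).
Defense peremptories used: #8, #17, #13, #9 — 4 (for-cause on #5, #12 don't count).
Remaining: (10 − 2) + (10 − 4) = 14.

14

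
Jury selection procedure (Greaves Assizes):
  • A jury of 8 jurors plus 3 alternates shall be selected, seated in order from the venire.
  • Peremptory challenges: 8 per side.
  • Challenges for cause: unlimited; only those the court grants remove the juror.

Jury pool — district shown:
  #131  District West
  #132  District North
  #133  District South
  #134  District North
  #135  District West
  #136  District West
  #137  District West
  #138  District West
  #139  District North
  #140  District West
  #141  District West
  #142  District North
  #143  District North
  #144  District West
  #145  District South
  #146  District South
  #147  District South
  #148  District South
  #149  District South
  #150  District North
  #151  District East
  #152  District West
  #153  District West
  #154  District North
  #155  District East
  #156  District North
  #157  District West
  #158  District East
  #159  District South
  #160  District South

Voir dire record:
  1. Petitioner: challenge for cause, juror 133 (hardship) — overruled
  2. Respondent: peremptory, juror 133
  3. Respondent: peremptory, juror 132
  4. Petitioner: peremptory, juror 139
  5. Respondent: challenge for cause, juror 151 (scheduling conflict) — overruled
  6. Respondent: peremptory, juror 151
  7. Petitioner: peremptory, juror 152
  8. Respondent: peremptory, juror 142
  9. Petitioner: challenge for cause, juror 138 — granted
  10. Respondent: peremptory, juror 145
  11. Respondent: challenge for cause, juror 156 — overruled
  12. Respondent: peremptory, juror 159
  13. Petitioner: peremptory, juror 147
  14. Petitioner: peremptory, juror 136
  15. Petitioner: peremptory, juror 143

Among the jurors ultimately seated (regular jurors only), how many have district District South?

Removed: #132, #133, #136, #138, #139, #142, #143, #145, #147, #151, #152, #159.
Seated jurors 1–8: #131, #134, #135, #137, #140, #141, #144, #146 (alternates #148, #149, #150 not counted).
Of those, in District South: #146 → 1.

1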